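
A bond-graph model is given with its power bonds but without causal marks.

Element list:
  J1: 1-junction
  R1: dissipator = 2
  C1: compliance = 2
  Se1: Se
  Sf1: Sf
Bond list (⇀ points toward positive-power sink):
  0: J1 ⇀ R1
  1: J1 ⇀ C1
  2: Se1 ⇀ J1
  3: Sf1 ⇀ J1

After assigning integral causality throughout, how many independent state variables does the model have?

1  (C1 all integral)

β2 stroke at J1  (source Se1 imposes e)
β3 stroke at Sf1  (source Sf1 imposes f)
β0 stroke at J1  (J1 flow already set via bond 3)
β1 stroke at J1  (1-jn J1 has f-setter on 3)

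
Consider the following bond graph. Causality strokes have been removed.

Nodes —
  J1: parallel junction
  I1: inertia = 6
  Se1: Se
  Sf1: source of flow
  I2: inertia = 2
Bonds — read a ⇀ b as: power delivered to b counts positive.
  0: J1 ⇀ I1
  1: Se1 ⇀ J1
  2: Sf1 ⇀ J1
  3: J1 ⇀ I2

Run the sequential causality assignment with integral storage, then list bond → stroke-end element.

#0 |I1
#1 |J1
#2 |Sf1
#3 |I2

b1 |J1  (source Se1 imposes e)
b2 |Sf1  (Sf1: flow source, stroke at near end)
b0 |I1  (J1: bond 1 brought effort, rest push out)
b3 |I2  (J1 effort already set via bond 1)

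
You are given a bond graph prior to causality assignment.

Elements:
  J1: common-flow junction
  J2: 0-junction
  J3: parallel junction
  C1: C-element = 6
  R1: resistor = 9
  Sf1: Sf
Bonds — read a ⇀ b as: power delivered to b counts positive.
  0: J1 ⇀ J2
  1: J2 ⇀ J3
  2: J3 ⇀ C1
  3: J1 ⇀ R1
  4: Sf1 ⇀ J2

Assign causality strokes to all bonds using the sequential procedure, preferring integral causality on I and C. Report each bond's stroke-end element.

β4 stroke at Sf1  (Sf1 (Sf) sets flow on bond)
β2 stroke at J3  (C1 integral (e out))
β1 stroke at J2  (J3: bond 2 brought effort, rest push out)
β0 stroke at J1  (0-jn J2 has e-setter on 1)
β3 stroke at R1  (closing 1-jn rule on J1)

b0 stroke at J1
b1 stroke at J2
b2 stroke at J3
b3 stroke at R1
b4 stroke at Sf1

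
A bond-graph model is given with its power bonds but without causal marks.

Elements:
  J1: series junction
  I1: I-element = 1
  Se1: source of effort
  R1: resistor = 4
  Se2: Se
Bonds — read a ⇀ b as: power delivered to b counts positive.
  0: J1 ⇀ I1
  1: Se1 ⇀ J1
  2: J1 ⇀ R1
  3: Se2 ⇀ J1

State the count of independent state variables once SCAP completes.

#1 →J1  (Se1 (Se) sets effort on bond)
#3 →J1  (Se2 (Se) sets effort on bond)
#0 →I1  (I1: I, integral causality)
#2 →J1  (J1: bond 0 brought flow, rest push out)

1  (I1 all integral)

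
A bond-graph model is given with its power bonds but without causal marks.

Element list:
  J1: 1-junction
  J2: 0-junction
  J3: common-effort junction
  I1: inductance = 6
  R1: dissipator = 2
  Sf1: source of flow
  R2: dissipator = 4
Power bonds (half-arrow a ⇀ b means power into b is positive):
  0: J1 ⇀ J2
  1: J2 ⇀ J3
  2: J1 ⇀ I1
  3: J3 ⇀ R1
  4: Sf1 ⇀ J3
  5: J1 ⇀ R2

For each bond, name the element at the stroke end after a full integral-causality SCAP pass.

b4 →Sf1  (source Sf1 imposes f)
b2 →I1  (prefer integral on I1)
b0 →J1  (1-jn J1 has f-setter on 2)
b5 →J1  (1-jn J1 has f-setter on 2)
b1 →J2  (closing 0-jn rule on J2)
b3 →J3  (J3: last free bond brings effort in)

bond 0 |J1
bond 1 |J2
bond 2 |I1
bond 3 |J3
bond 4 |Sf1
bond 5 |J1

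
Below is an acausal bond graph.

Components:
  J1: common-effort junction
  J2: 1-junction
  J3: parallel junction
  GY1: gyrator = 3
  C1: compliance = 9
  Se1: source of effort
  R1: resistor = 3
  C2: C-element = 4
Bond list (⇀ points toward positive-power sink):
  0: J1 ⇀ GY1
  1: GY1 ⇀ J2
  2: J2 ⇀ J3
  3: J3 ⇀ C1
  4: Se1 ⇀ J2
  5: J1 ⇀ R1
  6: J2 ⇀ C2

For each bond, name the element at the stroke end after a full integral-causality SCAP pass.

β4 stroke→J2  (source Se1 imposes e)
β3 stroke→J3  (C1: C, integral causality)
β2 stroke→J2  (common-e at J3 fixed by 3)
β6 stroke→J2  (C2: C, integral causality)
β1 stroke→GY1  (only one flow-in slot at J2)
β0 stroke→GY1  (GY GY1: same side as bond 1)
β5 stroke→J1  (J1 needs exactly one e-in)

b0 →GY1
b1 →GY1
b2 →J2
b3 →J3
b4 →J2
b5 →J1
b6 →J2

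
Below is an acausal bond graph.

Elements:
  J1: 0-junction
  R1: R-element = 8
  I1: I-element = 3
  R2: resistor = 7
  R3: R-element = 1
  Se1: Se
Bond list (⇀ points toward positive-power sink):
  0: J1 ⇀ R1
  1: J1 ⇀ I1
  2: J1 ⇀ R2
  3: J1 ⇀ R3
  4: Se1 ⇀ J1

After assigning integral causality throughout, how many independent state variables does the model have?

b4 |J1  (Se1 (Se) sets effort on bond)
b0 |R1  (J1 effort already set via bond 4)
b1 |I1  (J1 effort already set via bond 4)
b2 |R2  (J1: bond 4 brought effort, rest push out)
b3 |R3  (0-jn J1 has e-setter on 4)

1  (I1 all integral)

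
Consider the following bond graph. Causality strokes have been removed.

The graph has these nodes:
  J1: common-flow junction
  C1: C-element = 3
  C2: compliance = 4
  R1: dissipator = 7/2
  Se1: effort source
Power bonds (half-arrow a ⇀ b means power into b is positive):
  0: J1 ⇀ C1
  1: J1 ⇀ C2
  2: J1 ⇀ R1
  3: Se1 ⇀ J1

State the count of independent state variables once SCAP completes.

#3 stroke at J1  (Se1: effort source, stroke at far end)
#0 stroke at J1  (C1 integral (e out))
#1 stroke at J1  (C2 integral (e out))
#2 stroke at R1  (J1: last free bond brings flow in)

2  (C1, C2 all integral)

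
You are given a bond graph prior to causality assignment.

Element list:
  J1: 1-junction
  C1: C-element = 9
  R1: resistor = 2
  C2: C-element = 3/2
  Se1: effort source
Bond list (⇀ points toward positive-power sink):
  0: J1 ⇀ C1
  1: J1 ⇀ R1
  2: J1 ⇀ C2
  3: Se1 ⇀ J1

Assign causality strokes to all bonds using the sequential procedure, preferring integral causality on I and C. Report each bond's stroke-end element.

b0 →J1
b1 →R1
b2 →J1
b3 →J1

#3 stroke→J1  (source Se1 imposes e)
#0 stroke→J1  (prefer integral on C1)
#2 stroke→J1  (C2 integral (e out))
#1 stroke→R1  (closing 1-jn rule on J1)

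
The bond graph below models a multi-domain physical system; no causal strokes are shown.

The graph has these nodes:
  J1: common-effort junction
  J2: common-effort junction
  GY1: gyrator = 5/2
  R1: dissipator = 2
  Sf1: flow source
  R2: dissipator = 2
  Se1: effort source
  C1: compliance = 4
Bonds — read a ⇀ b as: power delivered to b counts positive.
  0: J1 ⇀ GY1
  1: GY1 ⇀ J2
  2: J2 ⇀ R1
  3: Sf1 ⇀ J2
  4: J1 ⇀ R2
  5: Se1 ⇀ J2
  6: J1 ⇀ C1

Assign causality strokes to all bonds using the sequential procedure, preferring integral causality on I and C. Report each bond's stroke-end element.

bond 3 stroke at Sf1  (Sf1: flow source, stroke at near end)
bond 5 stroke at J2  (Se1: effort source, stroke at far end)
bond 1 stroke at GY1  (J2: bond 5 brought effort, rest push out)
bond 2 stroke at R1  (common-e at J2 fixed by 5)
bond 0 stroke at GY1  (GY1 both-in/both-out from 1)
bond 6 stroke at J1  (prefer integral on C1)
bond 4 stroke at R2  (common-e at J1 fixed by 6)

β0 →GY1
β1 →GY1
β2 →R1
β3 →Sf1
β4 →R2
β5 →J2
β6 →J1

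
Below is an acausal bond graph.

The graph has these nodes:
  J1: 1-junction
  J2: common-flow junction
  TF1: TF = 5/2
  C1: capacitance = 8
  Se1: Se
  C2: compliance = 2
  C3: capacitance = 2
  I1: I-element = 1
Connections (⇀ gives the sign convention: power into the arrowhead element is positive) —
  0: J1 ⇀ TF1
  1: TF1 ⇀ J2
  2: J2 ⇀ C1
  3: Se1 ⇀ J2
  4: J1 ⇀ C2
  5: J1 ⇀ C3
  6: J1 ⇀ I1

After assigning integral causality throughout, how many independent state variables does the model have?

#3 →J2  (Se1: effort source, stroke at far end)
#2 →J2  (C1 outputs effort q/C1)
#1 →TF1  (J2 needs exactly one f-in)
#0 →J1  (TF1 one-in-one-out from 1)
#4 →J1  (prefer integral on C2)
#5 →J1  (prefer integral on C3)
#6 →I1  (J1 needs exactly one f-in)

4  (C1, C2, C3, I1 all integral)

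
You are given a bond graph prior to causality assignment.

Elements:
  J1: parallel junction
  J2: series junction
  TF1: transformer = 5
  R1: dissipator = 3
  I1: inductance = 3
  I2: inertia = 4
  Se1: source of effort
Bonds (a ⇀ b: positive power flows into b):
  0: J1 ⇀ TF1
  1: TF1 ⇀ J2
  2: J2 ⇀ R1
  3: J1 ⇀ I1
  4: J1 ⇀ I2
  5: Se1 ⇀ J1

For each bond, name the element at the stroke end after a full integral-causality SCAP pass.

bond 5 stroke at J1  (source Se1 imposes e)
bond 0 stroke at TF1  (common-e at J1 fixed by 5)
bond 3 stroke at I1  (common-e at J1 fixed by 5)
bond 4 stroke at I2  (common-e at J1 fixed by 5)
bond 1 stroke at J2  (TF TF1: opposite of bond 0)
bond 2 stroke at R1  (J2: last free bond brings flow in)

bond 0 |TF1
bond 1 |J2
bond 2 |R1
bond 3 |I1
bond 4 |I2
bond 5 |J1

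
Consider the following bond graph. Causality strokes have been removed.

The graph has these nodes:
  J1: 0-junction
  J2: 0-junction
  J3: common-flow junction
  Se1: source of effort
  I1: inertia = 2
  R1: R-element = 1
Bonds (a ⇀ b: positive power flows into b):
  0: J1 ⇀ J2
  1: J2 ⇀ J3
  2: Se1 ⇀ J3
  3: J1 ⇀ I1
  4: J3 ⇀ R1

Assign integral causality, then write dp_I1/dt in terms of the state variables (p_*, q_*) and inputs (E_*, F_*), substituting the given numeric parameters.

dp_I1/dt = -E_Se1 - p_I1/2

β2 →J3  (Se1 (Se) sets effort on bond)
β3 →I1  (prefer integral on I1)
β0 →J1  (only one effort-in slot at J1)
β1 →J2  (J2 needs exactly one e-in)
β4 →J3  (common-f at J3 fixed by 1)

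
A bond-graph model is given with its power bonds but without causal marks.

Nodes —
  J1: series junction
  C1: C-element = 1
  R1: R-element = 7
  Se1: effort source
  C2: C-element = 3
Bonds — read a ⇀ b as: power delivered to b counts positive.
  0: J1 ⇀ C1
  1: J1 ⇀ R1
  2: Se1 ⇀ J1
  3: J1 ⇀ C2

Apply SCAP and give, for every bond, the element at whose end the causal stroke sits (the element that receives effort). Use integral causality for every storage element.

#0 stroke→J1
#1 stroke→R1
#2 stroke→J1
#3 stroke→J1

b2 stroke at J1  (Se1: effort source, stroke at far end)
b0 stroke at J1  (prefer integral on C1)
b3 stroke at J1  (prefer integral on C2)
b1 stroke at R1  (J1 needs exactly one f-in)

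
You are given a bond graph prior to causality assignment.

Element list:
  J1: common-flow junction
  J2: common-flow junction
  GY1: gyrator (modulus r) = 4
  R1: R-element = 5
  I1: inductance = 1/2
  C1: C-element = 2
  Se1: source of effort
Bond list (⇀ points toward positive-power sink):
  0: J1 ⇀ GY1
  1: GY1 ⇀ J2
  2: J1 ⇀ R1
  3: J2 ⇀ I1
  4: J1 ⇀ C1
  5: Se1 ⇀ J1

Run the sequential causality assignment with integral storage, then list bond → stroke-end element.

bond 0 →J1
bond 1 →J2
bond 2 →R1
bond 3 →I1
bond 4 →J1
bond 5 →J1

#5 stroke→J1  (source Se1 imposes e)
#3 stroke→I1  (I1 outputs flow p/I1)
#1 stroke→J2  (J2 flow already set via bond 3)
#0 stroke→J1  (GY1 both-in/both-out from 1)
#4 stroke→J1  (C1 integral (e out))
#2 stroke→R1  (J1 needs exactly one f-in)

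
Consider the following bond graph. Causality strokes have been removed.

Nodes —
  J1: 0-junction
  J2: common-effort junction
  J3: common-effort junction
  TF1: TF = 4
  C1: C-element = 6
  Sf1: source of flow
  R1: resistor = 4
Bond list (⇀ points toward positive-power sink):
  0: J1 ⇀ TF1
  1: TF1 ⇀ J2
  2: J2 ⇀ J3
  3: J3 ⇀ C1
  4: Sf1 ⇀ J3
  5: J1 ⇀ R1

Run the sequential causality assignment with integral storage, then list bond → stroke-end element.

b4 stroke at Sf1  (source Sf1 imposes f)
b3 stroke at J3  (C1: C, integral causality)
b2 stroke at J2  (0-jn J3 has e-setter on 3)
b1 stroke at TF1  (common-e at J2 fixed by 2)
b0 stroke at J1  (TF TF1: opposite of bond 1)
b5 stroke at R1  (J1: bond 0 brought effort, rest push out)

β0 stroke→J1
β1 stroke→TF1
β2 stroke→J2
β3 stroke→J3
β4 stroke→Sf1
β5 stroke→R1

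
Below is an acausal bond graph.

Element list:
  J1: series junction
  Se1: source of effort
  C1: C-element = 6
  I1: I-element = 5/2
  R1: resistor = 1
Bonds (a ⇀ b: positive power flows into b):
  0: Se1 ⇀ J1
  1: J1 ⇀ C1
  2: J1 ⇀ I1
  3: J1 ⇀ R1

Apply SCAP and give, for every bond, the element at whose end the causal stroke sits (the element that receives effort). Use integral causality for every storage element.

b0 |J1
b1 |J1
b2 |I1
b3 |J1

β0 stroke at J1  (Se1: effort source, stroke at far end)
β1 stroke at J1  (C1 outputs effort q/C1)
β2 stroke at I1  (prefer integral on I1)
β3 stroke at J1  (1-jn J1 has f-setter on 2)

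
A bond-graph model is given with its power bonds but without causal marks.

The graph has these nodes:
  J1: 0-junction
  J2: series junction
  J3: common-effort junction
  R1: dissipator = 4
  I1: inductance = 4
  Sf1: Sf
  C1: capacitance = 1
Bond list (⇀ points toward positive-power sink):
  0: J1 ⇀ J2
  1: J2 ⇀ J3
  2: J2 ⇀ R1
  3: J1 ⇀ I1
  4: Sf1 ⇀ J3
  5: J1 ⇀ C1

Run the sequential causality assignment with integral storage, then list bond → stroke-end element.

#0 →J2
#1 →J3
#2 →J2
#3 →I1
#4 →Sf1
#5 →J1

β4 stroke at Sf1  (Sf1 (Sf) sets flow on bond)
β1 stroke at J3  (only one effort-in slot at J3)
β0 stroke at J2  (common-f at J2 fixed by 1)
β2 stroke at J2  (1-jn J2 has f-setter on 1)
β3 stroke at I1  (prefer integral on I1)
β5 stroke at J1  (J1: last free bond brings effort in)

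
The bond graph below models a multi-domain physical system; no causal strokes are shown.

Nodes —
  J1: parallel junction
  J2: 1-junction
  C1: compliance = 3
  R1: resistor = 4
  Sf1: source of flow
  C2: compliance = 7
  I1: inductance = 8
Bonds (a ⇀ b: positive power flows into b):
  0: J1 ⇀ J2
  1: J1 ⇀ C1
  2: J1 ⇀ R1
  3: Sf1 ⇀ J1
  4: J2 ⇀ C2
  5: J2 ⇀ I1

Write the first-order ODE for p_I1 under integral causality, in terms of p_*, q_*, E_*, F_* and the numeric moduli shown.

dp_I1/dt = q_C1/3 - q_C2/7

bond 3 →Sf1  (Sf1: flow source, stroke at near end)
bond 1 →J1  (C1 outputs effort q/C1)
bond 0 →J2  (J1 effort already set via bond 1)
bond 2 →R1  (J1 effort already set via bond 1)
bond 4 →J2  (prefer integral on C2)
bond 5 →I1  (closing 1-jn rule on J2)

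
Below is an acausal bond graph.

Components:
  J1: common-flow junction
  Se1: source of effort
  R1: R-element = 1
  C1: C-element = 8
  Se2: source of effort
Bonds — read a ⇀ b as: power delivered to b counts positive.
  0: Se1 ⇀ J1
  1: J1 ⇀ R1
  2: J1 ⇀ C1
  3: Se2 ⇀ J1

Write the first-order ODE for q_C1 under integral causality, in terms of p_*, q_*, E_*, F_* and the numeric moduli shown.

dq_C1/dt = E_Se1 + E_Se2 - q_C1/8

β0 →J1  (Se1 (Se) sets effort on bond)
β3 →J1  (source Se2 imposes e)
β2 →J1  (prefer integral on C1)
β1 →R1  (J1: last free bond brings flow in)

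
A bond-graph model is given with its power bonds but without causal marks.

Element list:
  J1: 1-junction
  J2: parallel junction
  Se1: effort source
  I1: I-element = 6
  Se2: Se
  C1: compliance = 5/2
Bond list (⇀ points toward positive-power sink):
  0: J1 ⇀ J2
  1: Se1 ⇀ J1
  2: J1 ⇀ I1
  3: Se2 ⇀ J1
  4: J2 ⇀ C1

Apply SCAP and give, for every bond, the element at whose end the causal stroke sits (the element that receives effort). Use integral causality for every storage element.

bond 0 stroke→J1
bond 1 stroke→J1
bond 2 stroke→I1
bond 3 stroke→J1
bond 4 stroke→J2

b1 →J1  (source Se1 imposes e)
b3 →J1  (source Se2 imposes e)
b2 →I1  (I1: I, integral causality)
b0 →J1  (J1 flow already set via bond 2)
b4 →J2  (J2 needs exactly one e-in)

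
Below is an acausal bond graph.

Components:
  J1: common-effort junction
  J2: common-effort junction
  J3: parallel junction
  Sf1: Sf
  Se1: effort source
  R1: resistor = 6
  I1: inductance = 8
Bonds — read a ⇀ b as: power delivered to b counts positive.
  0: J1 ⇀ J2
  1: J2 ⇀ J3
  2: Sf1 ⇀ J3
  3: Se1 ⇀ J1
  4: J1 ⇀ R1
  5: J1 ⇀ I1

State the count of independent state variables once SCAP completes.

1  (I1 all integral)

β2 →Sf1  (source Sf1 imposes f)
β3 →J1  (Se1 fixes effort; stroke away)
β0 →J2  (common-e at J1 fixed by 3)
β4 →R1  (common-e at J1 fixed by 3)
β5 →I1  (J1: bond 3 brought effort, rest push out)
β1 →J3  (J2: bond 0 brought effort, rest push out)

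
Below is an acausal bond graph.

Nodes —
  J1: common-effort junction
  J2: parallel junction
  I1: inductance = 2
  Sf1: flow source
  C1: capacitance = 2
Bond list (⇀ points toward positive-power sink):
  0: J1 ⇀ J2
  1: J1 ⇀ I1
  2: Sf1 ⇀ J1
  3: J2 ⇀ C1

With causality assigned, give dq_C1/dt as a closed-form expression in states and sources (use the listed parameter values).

dq_C1/dt = F_Sf1 - p_I1/2

b2 stroke at Sf1  (Sf1 (Sf) sets flow on bond)
b1 stroke at I1  (I1 integral (f out))
b0 stroke at J1  (J1 needs exactly one e-in)
b3 stroke at J2  (J2 needs exactly one e-in)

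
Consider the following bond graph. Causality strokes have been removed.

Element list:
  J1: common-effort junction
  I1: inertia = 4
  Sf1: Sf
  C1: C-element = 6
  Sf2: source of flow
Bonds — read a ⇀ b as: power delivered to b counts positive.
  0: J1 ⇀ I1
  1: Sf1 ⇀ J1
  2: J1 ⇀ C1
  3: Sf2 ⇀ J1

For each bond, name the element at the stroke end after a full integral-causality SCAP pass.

#1 |Sf1  (Sf1 fixes flow; stroke at Sf1)
#3 |Sf2  (Sf2 (Sf) sets flow on bond)
#0 |I1  (I1 outputs flow p/I1)
#2 |J1  (only one effort-in slot at J1)

#0 stroke→I1
#1 stroke→Sf1
#2 stroke→J1
#3 stroke→Sf2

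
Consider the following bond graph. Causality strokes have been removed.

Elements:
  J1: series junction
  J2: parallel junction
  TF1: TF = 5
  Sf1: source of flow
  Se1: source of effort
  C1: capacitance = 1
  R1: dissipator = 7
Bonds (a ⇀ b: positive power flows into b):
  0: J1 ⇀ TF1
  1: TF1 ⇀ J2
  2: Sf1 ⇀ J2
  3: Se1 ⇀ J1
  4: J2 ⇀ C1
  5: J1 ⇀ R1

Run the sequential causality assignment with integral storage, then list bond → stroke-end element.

bond 0 |J1
bond 1 |TF1
bond 2 |Sf1
bond 3 |J1
bond 4 |J2
bond 5 |R1

#2 stroke→Sf1  (source Sf1 imposes f)
#3 stroke→J1  (Se1 fixes effort; stroke away)
#4 stroke→J2  (C1 outputs effort q/C1)
#1 stroke→TF1  (J2 effort already set via bond 4)
#0 stroke→J1  (through TF1, causality passes straight; one stroke at TF1)
#5 stroke→R1  (only one flow-in slot at J1)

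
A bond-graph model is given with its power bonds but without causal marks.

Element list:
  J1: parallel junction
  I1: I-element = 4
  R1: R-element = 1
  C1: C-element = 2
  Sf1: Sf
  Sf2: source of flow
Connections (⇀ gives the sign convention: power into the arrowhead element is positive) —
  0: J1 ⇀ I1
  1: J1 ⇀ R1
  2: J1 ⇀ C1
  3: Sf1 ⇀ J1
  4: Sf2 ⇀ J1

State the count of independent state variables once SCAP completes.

2  (C1, I1 all integral)

β3 stroke→Sf1  (Sf1: flow source, stroke at near end)
β4 stroke→Sf2  (Sf2 fixes flow; stroke at Sf2)
β0 stroke→I1  (I1 integral (f out))
β2 stroke→J1  (prefer integral on C1)
β1 stroke→R1  (0-jn J1 has e-setter on 2)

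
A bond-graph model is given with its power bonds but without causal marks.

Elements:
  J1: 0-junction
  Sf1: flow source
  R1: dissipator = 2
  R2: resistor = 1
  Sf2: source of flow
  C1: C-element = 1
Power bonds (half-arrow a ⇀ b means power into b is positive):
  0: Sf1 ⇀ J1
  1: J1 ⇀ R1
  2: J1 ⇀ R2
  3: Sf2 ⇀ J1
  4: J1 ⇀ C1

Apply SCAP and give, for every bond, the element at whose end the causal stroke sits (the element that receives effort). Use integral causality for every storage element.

β0 →Sf1  (Sf1: flow source, stroke at near end)
β3 →Sf2  (Sf2 (Sf) sets flow on bond)
β4 →J1  (C1 integral (e out))
β1 →R1  (0-jn J1 has e-setter on 4)
β2 →R2  (J1 effort already set via bond 4)

b0 →Sf1
b1 →R1
b2 →R2
b3 →Sf2
b4 →J1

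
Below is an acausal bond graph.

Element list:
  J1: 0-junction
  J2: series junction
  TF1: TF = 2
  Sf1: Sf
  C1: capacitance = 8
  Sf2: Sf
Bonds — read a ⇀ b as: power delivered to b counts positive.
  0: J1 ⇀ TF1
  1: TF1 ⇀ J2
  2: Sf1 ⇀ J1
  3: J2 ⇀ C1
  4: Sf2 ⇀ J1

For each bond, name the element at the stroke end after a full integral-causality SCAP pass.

#2 stroke→Sf1  (Sf1 (Sf) sets flow on bond)
#4 stroke→Sf2  (Sf2 fixes flow; stroke at Sf2)
#0 stroke→J1  (J1 needs exactly one e-in)
#1 stroke→TF1  (through TF1, causality passes straight; one stroke at TF1)
#3 stroke→J2  (J2: bond 1 brought flow, rest push out)

β0 →J1
β1 →TF1
β2 →Sf1
β3 →J2
β4 →Sf2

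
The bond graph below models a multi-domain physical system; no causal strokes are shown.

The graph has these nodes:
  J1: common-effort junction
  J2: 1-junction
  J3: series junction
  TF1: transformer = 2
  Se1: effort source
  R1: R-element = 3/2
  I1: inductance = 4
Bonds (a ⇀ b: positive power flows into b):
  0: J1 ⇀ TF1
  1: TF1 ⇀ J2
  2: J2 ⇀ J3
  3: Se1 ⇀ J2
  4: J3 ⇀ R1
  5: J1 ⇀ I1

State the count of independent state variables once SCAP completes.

β3 →J2  (Se1: effort source, stroke at far end)
β5 →I1  (I1 outputs flow p/I1)
β0 →J1  (only one effort-in slot at J1)
β1 →TF1  (TF1 one-in-one-out from 0)
β2 →J2  (1-jn J2 has f-setter on 1)
β4 →J3  (1-jn J3 has f-setter on 2)

1  (I1 all integral)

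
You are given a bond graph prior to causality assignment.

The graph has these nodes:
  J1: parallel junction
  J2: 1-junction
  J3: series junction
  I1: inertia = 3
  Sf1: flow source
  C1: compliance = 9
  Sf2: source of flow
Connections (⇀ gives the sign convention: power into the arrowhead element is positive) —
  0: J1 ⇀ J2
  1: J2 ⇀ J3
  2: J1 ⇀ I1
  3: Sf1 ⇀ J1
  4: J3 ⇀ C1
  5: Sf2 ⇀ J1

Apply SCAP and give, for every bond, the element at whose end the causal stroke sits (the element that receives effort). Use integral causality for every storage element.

b3 →Sf1  (Sf1 fixes flow; stroke at Sf1)
b5 →Sf2  (Sf2 (Sf) sets flow on bond)
b2 →I1  (I1: I, integral causality)
b0 →J1  (only one effort-in slot at J1)
b1 →J2  (J2: bond 0 brought flow, rest push out)
b4 →J3  (J3: bond 1 brought flow, rest push out)

bond 0 stroke→J1
bond 1 stroke→J2
bond 2 stroke→I1
bond 3 stroke→Sf1
bond 4 stroke→J3
bond 5 stroke→Sf2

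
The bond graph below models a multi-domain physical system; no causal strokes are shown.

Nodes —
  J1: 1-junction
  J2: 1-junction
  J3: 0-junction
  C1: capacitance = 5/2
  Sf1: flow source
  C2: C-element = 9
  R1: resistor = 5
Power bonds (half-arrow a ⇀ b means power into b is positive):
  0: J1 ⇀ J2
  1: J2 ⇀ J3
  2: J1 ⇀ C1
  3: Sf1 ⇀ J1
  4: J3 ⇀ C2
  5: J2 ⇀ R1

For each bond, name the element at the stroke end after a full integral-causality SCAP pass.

b3 →Sf1  (Sf1: flow source, stroke at near end)
b0 →J1  (J1: bond 3 brought flow, rest push out)
b2 →J1  (common-f at J1 fixed by 3)
b1 →J2  (1-jn J2 has f-setter on 0)
b5 →J2  (J2 flow already set via bond 0)
b4 →J3  (J3: last free bond brings effort in)

#0 |J1
#1 |J2
#2 |J1
#3 |Sf1
#4 |J3
#5 |J2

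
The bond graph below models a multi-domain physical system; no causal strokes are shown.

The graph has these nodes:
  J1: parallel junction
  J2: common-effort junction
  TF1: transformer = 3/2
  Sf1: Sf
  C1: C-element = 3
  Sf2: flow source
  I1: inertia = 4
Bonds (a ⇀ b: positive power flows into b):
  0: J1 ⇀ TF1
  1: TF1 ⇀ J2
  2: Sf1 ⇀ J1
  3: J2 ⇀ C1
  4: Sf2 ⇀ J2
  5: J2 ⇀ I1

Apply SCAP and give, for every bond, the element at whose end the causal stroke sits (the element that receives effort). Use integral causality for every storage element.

#0 |J1
#1 |TF1
#2 |Sf1
#3 |J2
#4 |Sf2
#5 |I1

bond 2 stroke→Sf1  (Sf1 (Sf) sets flow on bond)
bond 4 stroke→Sf2  (source Sf2 imposes f)
bond 0 stroke→J1  (closing 0-jn rule on J1)
bond 1 stroke→TF1  (TF1: transformer flips bond 0)
bond 3 stroke→J2  (C1 outputs effort q/C1)
bond 5 stroke→I1  (J2 effort already set via bond 3)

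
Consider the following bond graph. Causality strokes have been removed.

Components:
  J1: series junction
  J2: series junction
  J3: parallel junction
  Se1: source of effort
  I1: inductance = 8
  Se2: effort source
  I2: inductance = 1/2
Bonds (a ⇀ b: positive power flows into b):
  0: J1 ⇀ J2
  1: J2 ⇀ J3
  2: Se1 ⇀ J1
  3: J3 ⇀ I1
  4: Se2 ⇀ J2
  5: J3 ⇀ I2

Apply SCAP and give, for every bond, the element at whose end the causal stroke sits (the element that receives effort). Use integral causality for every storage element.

#2 |J1  (Se1 (Se) sets effort on bond)
#4 |J2  (Se2: effort source, stroke at far end)
#0 |J2  (only one flow-in slot at J1)
#1 |J3  (J2: last free bond brings flow in)
#3 |I1  (0-jn J3 has e-setter on 1)
#5 |I2  (common-e at J3 fixed by 1)

β0 →J2
β1 →J3
β2 →J1
β3 →I1
β4 →J2
β5 →I2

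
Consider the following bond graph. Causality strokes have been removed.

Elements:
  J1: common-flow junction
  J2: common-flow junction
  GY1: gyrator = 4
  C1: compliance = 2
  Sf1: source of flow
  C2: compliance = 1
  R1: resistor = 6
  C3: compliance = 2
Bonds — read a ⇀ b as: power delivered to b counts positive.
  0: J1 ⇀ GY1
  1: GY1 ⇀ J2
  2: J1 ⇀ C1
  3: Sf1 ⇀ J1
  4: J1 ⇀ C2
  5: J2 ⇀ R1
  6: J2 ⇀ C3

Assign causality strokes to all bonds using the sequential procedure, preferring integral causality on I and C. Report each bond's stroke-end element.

β0 →J1
β1 →J2
β2 →J1
β3 →Sf1
β4 →J1
β5 →R1
β6 →J2

b3 |Sf1  (Sf1 (Sf) sets flow on bond)
b0 |J1  (common-f at J1 fixed by 3)
b2 |J1  (common-f at J1 fixed by 3)
b4 |J1  (J1: bond 3 brought flow, rest push out)
b1 |J2  (GY1 both-in/both-out from 0)
b6 |J2  (C3 outputs effort q/C3)
b5 |R1  (J2 needs exactly one f-in)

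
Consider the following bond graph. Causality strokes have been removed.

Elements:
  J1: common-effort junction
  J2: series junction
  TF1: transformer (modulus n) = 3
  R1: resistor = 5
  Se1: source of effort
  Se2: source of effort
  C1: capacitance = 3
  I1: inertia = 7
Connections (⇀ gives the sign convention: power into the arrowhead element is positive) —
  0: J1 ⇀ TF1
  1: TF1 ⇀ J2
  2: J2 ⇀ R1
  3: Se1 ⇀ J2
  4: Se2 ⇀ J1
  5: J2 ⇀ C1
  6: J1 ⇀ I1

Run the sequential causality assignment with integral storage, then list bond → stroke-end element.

#0 stroke at TF1
#1 stroke at J2
#2 stroke at R1
#3 stroke at J2
#4 stroke at J1
#5 stroke at J2
#6 stroke at I1

#3 stroke→J2  (Se1: effort source, stroke at far end)
#4 stroke→J1  (source Se2 imposes e)
#0 stroke→TF1  (J1 effort already set via bond 4)
#6 stroke→I1  (0-jn J1 has e-setter on 4)
#1 stroke→J2  (TF1: transformer flips bond 0)
#5 stroke→J2  (C1 outputs effort q/C1)
#2 stroke→R1  (J2: last free bond brings flow in)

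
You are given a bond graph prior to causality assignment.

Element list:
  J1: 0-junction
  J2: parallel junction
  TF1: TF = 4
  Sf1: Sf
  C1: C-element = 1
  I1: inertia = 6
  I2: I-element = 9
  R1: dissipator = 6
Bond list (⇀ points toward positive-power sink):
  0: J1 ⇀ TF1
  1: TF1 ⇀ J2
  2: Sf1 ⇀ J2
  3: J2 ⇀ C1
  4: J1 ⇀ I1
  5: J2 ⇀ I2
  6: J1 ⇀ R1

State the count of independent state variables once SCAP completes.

b2 stroke at Sf1  (Sf1 fixes flow; stroke at Sf1)
b3 stroke at J2  (C1 integral (e out))
b1 stroke at TF1  (0-jn J2 has e-setter on 3)
b5 stroke at I2  (J2 effort already set via bond 3)
b0 stroke at J1  (TF TF1: opposite of bond 1)
b4 stroke at I1  (0-jn J1 has e-setter on 0)
b6 stroke at R1  (J1 effort already set via bond 0)

3  (C1, I1, I2 all integral)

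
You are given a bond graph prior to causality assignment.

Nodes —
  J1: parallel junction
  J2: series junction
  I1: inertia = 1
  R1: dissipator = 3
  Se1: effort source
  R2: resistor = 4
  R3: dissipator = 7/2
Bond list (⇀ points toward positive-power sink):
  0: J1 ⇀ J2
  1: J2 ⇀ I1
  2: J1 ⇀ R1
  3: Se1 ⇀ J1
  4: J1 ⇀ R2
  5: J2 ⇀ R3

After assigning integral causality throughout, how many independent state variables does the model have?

1  (I1 all integral)

bond 3 stroke→J1  (Se1: effort source, stroke at far end)
bond 0 stroke→J2  (J1 effort already set via bond 3)
bond 2 stroke→R1  (J1 effort already set via bond 3)
bond 4 stroke→R2  (J1: bond 3 brought effort, rest push out)
bond 1 stroke→I1  (I1 integral (f out))
bond 5 stroke→J2  (J2 flow already set via bond 1)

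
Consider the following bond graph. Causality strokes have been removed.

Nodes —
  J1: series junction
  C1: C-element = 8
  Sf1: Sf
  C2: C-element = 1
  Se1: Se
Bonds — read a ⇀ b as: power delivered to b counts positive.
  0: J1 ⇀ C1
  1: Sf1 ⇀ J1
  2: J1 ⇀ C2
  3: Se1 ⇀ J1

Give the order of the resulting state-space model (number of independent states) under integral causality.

2  (C1, C2 all integral)

bond 1 stroke→Sf1  (Sf1 (Sf) sets flow on bond)
bond 3 stroke→J1  (Se1 fixes effort; stroke away)
bond 0 stroke→J1  (J1 flow already set via bond 1)
bond 2 stroke→J1  (J1: bond 1 brought flow, rest push out)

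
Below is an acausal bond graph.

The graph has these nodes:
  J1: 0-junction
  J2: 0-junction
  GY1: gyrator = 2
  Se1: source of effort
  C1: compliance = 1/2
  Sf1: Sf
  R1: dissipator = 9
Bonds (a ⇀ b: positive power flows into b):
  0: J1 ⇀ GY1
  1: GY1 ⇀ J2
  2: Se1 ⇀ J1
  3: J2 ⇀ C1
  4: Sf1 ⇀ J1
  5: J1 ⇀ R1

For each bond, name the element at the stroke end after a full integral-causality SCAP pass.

β2 →J1  (Se1: effort source, stroke at far end)
β4 →Sf1  (Sf1 (Sf) sets flow on bond)
β0 →GY1  (J1: bond 2 brought effort, rest push out)
β5 →R1  (J1 effort already set via bond 2)
β1 →GY1  (through GY1, causality inverts; strokes same side of GY1)
β3 →J2  (closing 0-jn rule on J2)

bond 0 |GY1
bond 1 |GY1
bond 2 |J1
bond 3 |J2
bond 4 |Sf1
bond 5 |R1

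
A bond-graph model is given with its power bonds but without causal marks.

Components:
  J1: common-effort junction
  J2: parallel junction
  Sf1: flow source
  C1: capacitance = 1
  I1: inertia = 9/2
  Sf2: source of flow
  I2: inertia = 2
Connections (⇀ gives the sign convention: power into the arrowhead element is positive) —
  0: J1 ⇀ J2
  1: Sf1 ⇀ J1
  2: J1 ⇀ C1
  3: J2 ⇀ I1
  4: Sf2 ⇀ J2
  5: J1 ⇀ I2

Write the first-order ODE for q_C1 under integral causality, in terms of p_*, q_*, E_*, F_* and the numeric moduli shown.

dq_C1/dt = F_Sf1 + F_Sf2 - 2*p_I1/9 - p_I2/2

b1 stroke→Sf1  (Sf1: flow source, stroke at near end)
b4 stroke→Sf2  (Sf2 (Sf) sets flow on bond)
b2 stroke→J1  (C1 outputs effort q/C1)
b0 stroke→J2  (J1: bond 2 brought effort, rest push out)
b5 stroke→I2  (J1 effort already set via bond 2)
b3 stroke→I1  (J2 effort already set via bond 0)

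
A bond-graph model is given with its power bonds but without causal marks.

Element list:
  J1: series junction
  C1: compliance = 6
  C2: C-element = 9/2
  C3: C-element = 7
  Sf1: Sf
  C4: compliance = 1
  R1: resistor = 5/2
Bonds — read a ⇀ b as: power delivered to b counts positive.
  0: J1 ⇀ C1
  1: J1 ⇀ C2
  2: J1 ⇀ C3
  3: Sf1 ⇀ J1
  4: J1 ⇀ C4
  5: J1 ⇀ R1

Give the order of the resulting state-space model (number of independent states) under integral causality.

4  (C1, C2, C3, C4 all integral)

β3 →Sf1  (Sf1 (Sf) sets flow on bond)
β0 →J1  (J1 flow already set via bond 3)
β1 →J1  (1-jn J1 has f-setter on 3)
β2 →J1  (J1 flow already set via bond 3)
β4 →J1  (common-f at J1 fixed by 3)
β5 →J1  (1-jn J1 has f-setter on 3)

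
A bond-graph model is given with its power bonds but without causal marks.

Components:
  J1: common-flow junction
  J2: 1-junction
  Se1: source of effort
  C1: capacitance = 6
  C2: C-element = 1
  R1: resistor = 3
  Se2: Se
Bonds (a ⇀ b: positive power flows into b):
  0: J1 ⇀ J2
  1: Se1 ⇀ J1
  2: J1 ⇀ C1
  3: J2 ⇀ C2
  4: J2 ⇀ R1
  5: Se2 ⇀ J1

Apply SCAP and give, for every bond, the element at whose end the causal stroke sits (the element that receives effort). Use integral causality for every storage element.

bond 0 →J2
bond 1 →J1
bond 2 →J1
bond 3 →J2
bond 4 →R1
bond 5 →J1

b1 |J1  (Se1 (Se) sets effort on bond)
b5 |J1  (Se2 fixes effort; stroke away)
b2 |J1  (prefer integral on C1)
b0 |J2  (closing 1-jn rule on J1)
b3 |J2  (C2 integral (e out))
b4 |R1  (J2: last free bond brings flow in)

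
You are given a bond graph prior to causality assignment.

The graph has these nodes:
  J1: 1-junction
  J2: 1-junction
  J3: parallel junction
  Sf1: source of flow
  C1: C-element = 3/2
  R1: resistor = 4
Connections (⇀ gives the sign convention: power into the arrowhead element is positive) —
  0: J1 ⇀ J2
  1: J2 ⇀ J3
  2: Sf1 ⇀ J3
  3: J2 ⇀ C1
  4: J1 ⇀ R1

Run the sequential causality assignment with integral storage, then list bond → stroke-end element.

#0 →J2
#1 →J3
#2 →Sf1
#3 →J2
#4 →J1

b2 |Sf1  (Sf1: flow source, stroke at near end)
b1 |J3  (J3 needs exactly one e-in)
b0 |J2  (J2: bond 1 brought flow, rest push out)
b3 |J2  (J2: bond 1 brought flow, rest push out)
b4 |J1  (J1 flow already set via bond 0)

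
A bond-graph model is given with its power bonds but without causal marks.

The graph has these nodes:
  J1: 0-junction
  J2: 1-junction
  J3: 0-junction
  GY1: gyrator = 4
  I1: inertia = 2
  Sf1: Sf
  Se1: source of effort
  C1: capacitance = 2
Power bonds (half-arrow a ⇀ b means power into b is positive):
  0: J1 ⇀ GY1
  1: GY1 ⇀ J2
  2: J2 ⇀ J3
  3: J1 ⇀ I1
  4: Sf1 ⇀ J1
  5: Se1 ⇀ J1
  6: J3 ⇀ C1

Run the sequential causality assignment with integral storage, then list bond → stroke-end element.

bond 4 stroke at Sf1  (Sf1 (Sf) sets flow on bond)
bond 5 stroke at J1  (Se1 fixes effort; stroke away)
bond 0 stroke at GY1  (common-e at J1 fixed by 5)
bond 3 stroke at I1  (0-jn J1 has e-setter on 5)
bond 1 stroke at GY1  (GY1: gyrator matches bond 0)
bond 2 stroke at J2  (common-f at J2 fixed by 1)
bond 6 stroke at J3  (only one effort-in slot at J3)

b0 →GY1
b1 →GY1
b2 →J2
b3 →I1
b4 →Sf1
b5 →J1
b6 →J3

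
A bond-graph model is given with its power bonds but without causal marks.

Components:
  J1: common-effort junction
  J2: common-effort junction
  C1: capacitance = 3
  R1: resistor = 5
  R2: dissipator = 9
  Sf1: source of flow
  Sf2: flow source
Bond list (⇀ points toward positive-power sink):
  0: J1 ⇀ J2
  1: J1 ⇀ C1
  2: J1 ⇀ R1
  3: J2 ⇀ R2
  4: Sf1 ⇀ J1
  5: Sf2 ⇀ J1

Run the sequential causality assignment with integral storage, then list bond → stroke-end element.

bond 4 stroke→Sf1  (source Sf1 imposes f)
bond 5 stroke→Sf2  (Sf2: flow source, stroke at near end)
bond 1 stroke→J1  (C1: C, integral causality)
bond 0 stroke→J2  (common-e at J1 fixed by 1)
bond 2 stroke→R1  (common-e at J1 fixed by 1)
bond 3 stroke→R2  (0-jn J2 has e-setter on 0)

b0 stroke at J2
b1 stroke at J1
b2 stroke at R1
b3 stroke at R2
b4 stroke at Sf1
b5 stroke at Sf2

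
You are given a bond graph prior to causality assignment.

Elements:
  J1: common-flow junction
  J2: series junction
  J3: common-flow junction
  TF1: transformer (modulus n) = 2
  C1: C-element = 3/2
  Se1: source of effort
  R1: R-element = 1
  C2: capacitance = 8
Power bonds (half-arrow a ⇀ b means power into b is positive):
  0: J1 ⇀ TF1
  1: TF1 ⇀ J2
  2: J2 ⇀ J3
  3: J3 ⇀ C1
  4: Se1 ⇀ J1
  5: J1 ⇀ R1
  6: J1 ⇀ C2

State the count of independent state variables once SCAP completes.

β4 stroke at J1  (source Se1 imposes e)
β3 stroke at J3  (C1 outputs effort q/C1)
β2 stroke at J2  (J3 needs exactly one f-in)
β1 stroke at TF1  (J2: last free bond brings flow in)
β0 stroke at J1  (TF TF1: opposite of bond 1)
β6 stroke at J1  (prefer integral on C2)
β5 stroke at R1  (only one flow-in slot at J1)

2  (C1, C2 all integral)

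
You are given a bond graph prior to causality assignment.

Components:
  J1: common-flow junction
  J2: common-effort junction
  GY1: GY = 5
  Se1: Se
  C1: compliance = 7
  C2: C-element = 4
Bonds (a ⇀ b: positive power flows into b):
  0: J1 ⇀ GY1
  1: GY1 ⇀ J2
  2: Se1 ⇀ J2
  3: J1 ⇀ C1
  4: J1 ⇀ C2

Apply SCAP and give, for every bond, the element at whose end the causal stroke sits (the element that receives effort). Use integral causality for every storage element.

β0 stroke→GY1
β1 stroke→GY1
β2 stroke→J2
β3 stroke→J1
β4 stroke→J1

b2 stroke at J2  (Se1: effort source, stroke at far end)
b1 stroke at GY1  (common-e at J2 fixed by 2)
b0 stroke at GY1  (GY GY1: same side as bond 1)
b3 stroke at J1  (J1 flow already set via bond 0)
b4 stroke at J1  (1-jn J1 has f-setter on 0)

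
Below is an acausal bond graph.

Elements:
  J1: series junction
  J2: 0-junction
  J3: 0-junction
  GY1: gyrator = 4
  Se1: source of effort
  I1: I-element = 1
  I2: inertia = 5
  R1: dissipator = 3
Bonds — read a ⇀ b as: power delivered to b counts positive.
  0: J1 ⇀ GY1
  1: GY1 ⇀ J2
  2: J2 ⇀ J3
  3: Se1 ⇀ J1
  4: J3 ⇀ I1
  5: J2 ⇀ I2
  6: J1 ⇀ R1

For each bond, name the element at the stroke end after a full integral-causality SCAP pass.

b3 |J1  (Se1: effort source, stroke at far end)
b4 |I1  (I1 outputs flow p/I1)
b2 |J3  (closing 0-jn rule on J3)
b5 |I2  (I2: I, integral causality)
b1 |J2  (J2: last free bond brings effort in)
b0 |J1  (GY GY1: same side as bond 1)
b6 |R1  (closing 1-jn rule on J1)

b0 |J1
b1 |J2
b2 |J3
b3 |J1
b4 |I1
b5 |I2
b6 |R1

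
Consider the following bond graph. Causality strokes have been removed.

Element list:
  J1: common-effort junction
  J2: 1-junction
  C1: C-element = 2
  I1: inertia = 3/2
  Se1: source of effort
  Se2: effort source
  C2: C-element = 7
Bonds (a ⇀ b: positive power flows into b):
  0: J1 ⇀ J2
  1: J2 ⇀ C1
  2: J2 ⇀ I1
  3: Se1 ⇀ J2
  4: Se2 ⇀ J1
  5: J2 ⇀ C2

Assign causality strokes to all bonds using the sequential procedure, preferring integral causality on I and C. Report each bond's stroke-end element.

#0 stroke→J2
#1 stroke→J2
#2 stroke→I1
#3 stroke→J2
#4 stroke→J1
#5 stroke→J2

bond 3 stroke→J2  (Se1 fixes effort; stroke away)
bond 4 stroke→J1  (source Se2 imposes e)
bond 0 stroke→J2  (common-e at J1 fixed by 4)
bond 1 stroke→J2  (C1: C, integral causality)
bond 2 stroke→I1  (I1 outputs flow p/I1)
bond 5 stroke→J2  (common-f at J2 fixed by 2)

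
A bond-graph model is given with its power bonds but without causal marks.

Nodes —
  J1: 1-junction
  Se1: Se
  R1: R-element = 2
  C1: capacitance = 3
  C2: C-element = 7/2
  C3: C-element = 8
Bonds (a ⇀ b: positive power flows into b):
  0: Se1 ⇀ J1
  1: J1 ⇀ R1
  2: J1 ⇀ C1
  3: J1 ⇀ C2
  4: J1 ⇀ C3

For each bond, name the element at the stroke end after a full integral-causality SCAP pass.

β0 |J1  (Se1 (Se) sets effort on bond)
β2 |J1  (C1 outputs effort q/C1)
β3 |J1  (prefer integral on C2)
β4 |J1  (C3: C, integral causality)
β1 |R1  (J1: last free bond brings flow in)

β0 stroke at J1
β1 stroke at R1
β2 stroke at J1
β3 stroke at J1
β4 stroke at J1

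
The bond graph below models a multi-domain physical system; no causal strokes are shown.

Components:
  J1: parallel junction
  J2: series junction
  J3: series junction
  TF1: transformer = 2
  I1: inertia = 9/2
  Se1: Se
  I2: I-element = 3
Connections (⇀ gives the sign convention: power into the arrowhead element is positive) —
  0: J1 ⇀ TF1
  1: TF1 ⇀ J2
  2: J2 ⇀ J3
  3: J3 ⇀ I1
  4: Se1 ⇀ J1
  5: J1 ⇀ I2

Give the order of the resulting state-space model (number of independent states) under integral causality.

2  (I1, I2 all integral)

β4 stroke→J1  (Se1 (Se) sets effort on bond)
β0 stroke→TF1  (common-e at J1 fixed by 4)
β5 stroke→I2  (0-jn J1 has e-setter on 4)
β1 stroke→J2  (through TF1, causality passes straight; one stroke at TF1)
β2 stroke→J3  (closing 1-jn rule on J2)
β3 stroke→I1  (only one flow-in slot at J3)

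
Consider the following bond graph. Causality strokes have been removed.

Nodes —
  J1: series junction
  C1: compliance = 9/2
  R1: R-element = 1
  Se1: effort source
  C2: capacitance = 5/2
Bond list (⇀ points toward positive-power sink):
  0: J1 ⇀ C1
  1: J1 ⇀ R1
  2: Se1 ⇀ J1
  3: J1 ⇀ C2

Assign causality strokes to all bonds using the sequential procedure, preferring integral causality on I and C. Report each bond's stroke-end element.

β2 stroke at J1  (Se1 fixes effort; stroke away)
β0 stroke at J1  (C1 outputs effort q/C1)
β3 stroke at J1  (C2: C, integral causality)
β1 stroke at R1  (only one flow-in slot at J1)

#0 stroke→J1
#1 stroke→R1
#2 stroke→J1
#3 stroke→J1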